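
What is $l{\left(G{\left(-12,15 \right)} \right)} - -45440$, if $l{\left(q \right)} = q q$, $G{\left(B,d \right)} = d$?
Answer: $45665$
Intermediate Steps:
$l{\left(q \right)} = q^{2}$
$l{\left(G{\left(-12,15 \right)} \right)} - -45440 = 15^{2} - -45440 = 225 + 45440 = 45665$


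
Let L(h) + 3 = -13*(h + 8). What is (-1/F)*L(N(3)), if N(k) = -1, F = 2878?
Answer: 47/1439 ≈ 0.032662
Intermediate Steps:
L(h) = -107 - 13*h (L(h) = -3 - 13*(h + 8) = -3 - 13*(8 + h) = -3 + (-104 - 13*h) = -107 - 13*h)
(-1/F)*L(N(3)) = (-1/2878)*(-107 - 13*(-1)) = (-1*1/2878)*(-107 + 13) = -1/2878*(-94) = 47/1439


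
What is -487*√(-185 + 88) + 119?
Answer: 119 - 487*I*√97 ≈ 119.0 - 4796.4*I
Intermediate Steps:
-487*√(-185 + 88) + 119 = -487*I*√97 + 119 = 119 - 487*I*√97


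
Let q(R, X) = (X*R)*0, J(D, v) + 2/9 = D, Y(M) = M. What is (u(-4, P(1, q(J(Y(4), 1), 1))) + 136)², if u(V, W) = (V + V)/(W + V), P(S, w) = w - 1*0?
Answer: 19044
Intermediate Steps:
J(D, v) = -2/9 + D
q(R, X) = 0 (q(R, X) = (R*X)*0 = 0)
P(S, w) = w (P(S, w) = w + 0 = w)
u(V, W) = 2*V/(V + W) (u(V, W) = (2*V)/(V + W) = 2*V/(V + W))
(u(-4, P(1, q(J(Y(4), 1), 1))) + 136)² = (2*(-4)/(-4 + 0) + 136)² = (2*(-4)/(-4) + 136)² = (2*(-4)*(-¼) + 136)² = (2 + 136)² = 138² = 19044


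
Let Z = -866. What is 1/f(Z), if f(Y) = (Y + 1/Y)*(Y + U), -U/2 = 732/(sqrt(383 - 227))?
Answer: 187489/138032758745 - 52826*sqrt(39)/1794425863685 ≈ 1.1744e-6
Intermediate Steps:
U = -244*sqrt(39)/13 (U = -1464/(sqrt(383 - 227)) = -1464/(sqrt(156)) = -1464/(2*sqrt(39)) = -1464*sqrt(39)/78 = -244*sqrt(39)/13 ≈ -117.21)
f(Y) = (Y + 1/Y)*(Y - 244*sqrt(39)/13)
1/f(Z) = 1/(1 + (-866)**2 - 244/13*(-866)*sqrt(39) - 244/13*sqrt(39)/(-866)) = 1/(1 + 749956 + 211304*sqrt(39)/13 - 244/13*sqrt(39)*(-1/866)) = 1/(1 + 749956 + 211304*sqrt(39)/13 + 122*sqrt(39)/5629) = 1/(749957 + 7038058*sqrt(39)/433)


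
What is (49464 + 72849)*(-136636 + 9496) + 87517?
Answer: -15550787303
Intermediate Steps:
(49464 + 72849)*(-136636 + 9496) + 87517 = 122313*(-127140) + 87517 = -15550874820 + 87517 = -15550787303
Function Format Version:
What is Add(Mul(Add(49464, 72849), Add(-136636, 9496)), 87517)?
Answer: -15550787303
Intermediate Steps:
Add(Mul(Add(49464, 72849), Add(-136636, 9496)), 87517) = Add(Mul(122313, -127140), 87517) = Add(-15550874820, 87517) = -15550787303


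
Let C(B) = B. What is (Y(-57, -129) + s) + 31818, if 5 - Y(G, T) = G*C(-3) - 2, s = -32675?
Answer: -1021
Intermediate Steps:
Y(G, T) = 7 + 3*G (Y(G, T) = 5 - (G*(-3) - 2) = 5 - (-3*G - 2) = 5 - (-2 - 3*G) = 5 + (2 + 3*G) = 7 + 3*G)
(Y(-57, -129) + s) + 31818 = ((7 + 3*(-57)) - 32675) + 31818 = ((7 - 171) - 32675) + 31818 = (-164 - 32675) + 31818 = -32839 + 31818 = -1021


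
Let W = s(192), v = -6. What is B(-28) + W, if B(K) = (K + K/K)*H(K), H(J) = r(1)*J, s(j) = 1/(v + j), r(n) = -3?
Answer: -421847/186 ≈ -2268.0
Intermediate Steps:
s(j) = 1/(-6 + j)
H(J) = -3*J
W = 1/186 (W = 1/(-6 + 192) = 1/186 ≈ 0.0053763)
B(K) = -3*K*(1 + K) (B(K) = (K + K/K)*(-3*K) = (K + 1)*(-3*K) = (1 + K)*(-3*K) = -3*K*(1 + K))
B(-28) + W = -3*(-28)*(1 - 28) + 1/186 = -3*(-28)*(-27) + 1/186 = -2268 + 1/186 = -421847/186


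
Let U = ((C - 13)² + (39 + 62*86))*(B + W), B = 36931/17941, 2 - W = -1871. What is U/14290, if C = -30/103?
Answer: 197991051856240/271990242601 ≈ 727.93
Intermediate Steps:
W = 1873 (W = 2 - 1*(-1871) = 2 + 1871 = 1873)
C = -30/103 (C = -30*1/103 = -30/103 ≈ -0.29126)
B = 36931/17941 (B = 36931*(1/17941) = 36931/17941 ≈ 2.0585)
U = 1979910518562400/190336069 (U = ((-30/103 - 13)² + (39 + 62*86))*(36931/17941 + 1873) = ((-1369/103)² + (39 + 5332))*(33640424/17941) = (1874161/10609 + 5371)*(33640424/17941) = (58855100/10609)*(33640424/17941) = 1979910518562400/190336069 ≈ 1.0402e+7)
U/14290 = (1979910518562400/190336069)/14290 = (1979910518562400/190336069)*(1/14290) = 197991051856240/271990242601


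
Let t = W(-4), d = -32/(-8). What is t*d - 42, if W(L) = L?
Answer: -58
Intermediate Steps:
d = 4 (d = -32*(-⅛) = 4)
t = -4
t*d - 42 = -4*4 - 42 = -16 - 42 = -58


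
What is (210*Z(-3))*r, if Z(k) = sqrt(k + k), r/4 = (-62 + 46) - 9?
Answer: -21000*I*sqrt(6) ≈ -51439.0*I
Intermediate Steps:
r = -100 (r = 4*((-62 + 46) - 9) = 4*(-16 - 9) = 4*(-25) = -100)
Z(k) = sqrt(2)*sqrt(k) (Z(k) = sqrt(2*k) = sqrt(2)*sqrt(k))
(210*Z(-3))*r = (210*(sqrt(2)*sqrt(-3)))*(-100) = (210*(sqrt(2)*(I*sqrt(3))))*(-100) = (210*(I*sqrt(6)))*(-100) = (210*I*sqrt(6))*(-100) = -21000*I*sqrt(6)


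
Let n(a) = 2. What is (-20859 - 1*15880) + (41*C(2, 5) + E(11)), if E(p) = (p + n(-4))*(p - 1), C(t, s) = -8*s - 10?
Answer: -38659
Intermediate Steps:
C(t, s) = -10 - 8*s
E(p) = (-1 + p)*(2 + p) (E(p) = (p + 2)*(p - 1) = (2 + p)*(-1 + p) = (-1 + p)*(2 + p))
(-20859 - 1*15880) + (41*C(2, 5) + E(11)) = (-20859 - 1*15880) + (41*(-10 - 8*5) + (-2 + 11 + 11**2)) = (-20859 - 15880) + (41*(-10 - 40) + (-2 + 11 + 121)) = -36739 + (41*(-50) + 130) = -36739 + (-2050 + 130) = -36739 - 1920 = -38659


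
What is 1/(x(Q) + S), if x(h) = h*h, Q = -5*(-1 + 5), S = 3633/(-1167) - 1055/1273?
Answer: 495197/196126802 ≈ 0.0025249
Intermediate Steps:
S = -1951998/495197 (S = 3633*(-1/1167) - 1055*1/1273 = -1211/389 - 1055/1273 = -1951998/495197 ≈ -3.9419)
Q = -20 (Q = -5*4 = -20)
x(h) = h²
1/(x(Q) + S) = 1/((-20)² - 1951998/495197) = 1/(400 - 1951998/495197) = 1/(196126802/495197) = 495197/196126802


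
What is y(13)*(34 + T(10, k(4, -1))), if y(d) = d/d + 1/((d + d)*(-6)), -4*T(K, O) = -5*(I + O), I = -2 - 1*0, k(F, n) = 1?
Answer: 20305/624 ≈ 32.540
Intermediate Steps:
I = -2 (I = -2 + 0 = -2)
T(K, O) = -5/2 + 5*O/4 (T(K, O) = -(-5)*(-2 + O)/4 = -(10 - 5*O)/4 = -5/2 + 5*O/4)
y(d) = 1 - 1/(12*d) (y(d) = 1 - ⅙/(2*d) = 1 + (1/(2*d))*(-⅙) = 1 - 1/(12*d))
y(13)*(34 + T(10, k(4, -1))) = ((-1/12 + 13)/13)*(34 + (-5/2 + (5/4)*1)) = ((1/13)*(155/12))*(34 + (-5/2 + 5/4)) = 155*(34 - 5/4)/156 = (155/156)*(131/4) = 20305/624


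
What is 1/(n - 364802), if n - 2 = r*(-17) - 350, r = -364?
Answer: -1/358962 ≈ -2.7858e-6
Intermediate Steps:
n = 5840 (n = 2 + (-364*(-17) - 350) = 2 + (6188 - 350) = 2 + 5838 = 5840)
1/(n - 364802) = 1/(5840 - 364802) = 1/(-358962) = -1/358962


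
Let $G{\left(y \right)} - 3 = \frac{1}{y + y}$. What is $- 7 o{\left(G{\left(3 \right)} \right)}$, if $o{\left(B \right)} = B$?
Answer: $- \frac{133}{6} \approx -22.167$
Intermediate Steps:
$G{\left(y \right)} = 3 + \frac{1}{2 y}$ ($G{\left(y \right)} = 3 + \frac{1}{y + y} = 3 + \frac{1}{2 y}$)
$- 7 o{\left(G{\left(3 \right)} \right)} = - 7 \left(3 + \frac{1}{2 \cdot 3}\right) = - 7 \left(3 + \frac{1}{2} \cdot \frac{1}{3}\right) = - 7 \left(3 + \frac{1}{6}\right) = \left(-7\right) \frac{19}{6} = - \frac{133}{6}$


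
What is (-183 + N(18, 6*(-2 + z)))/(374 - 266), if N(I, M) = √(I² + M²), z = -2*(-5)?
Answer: -61/36 + √73/18 ≈ -1.2198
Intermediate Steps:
z = 10
(-183 + N(18, 6*(-2 + z)))/(374 - 266) = (-183 + √(18² + (6*(-2 + 10))²))/(374 - 266) = (-183 + √(324 + (6*8)²))/108 = (-183 + √(324 + 48²))*(1/108) = (-183 + √(324 + 2304))*(1/108) = (-183 + √2628)*(1/108) = (-183 + 6*√73)*(1/108) = -61/36 + √73/18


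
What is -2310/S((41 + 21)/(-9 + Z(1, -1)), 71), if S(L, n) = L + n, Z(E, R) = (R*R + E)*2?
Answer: -11550/293 ≈ -39.420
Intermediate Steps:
Z(E, R) = 2*E + 2*R² (Z(E, R) = (R² + E)*2 = (E + R²)*2 = 2*E + 2*R²)
-2310/S((41 + 21)/(-9 + Z(1, -1)), 71) = -2310/((41 + 21)/(-9 + (2*1 + 2*(-1)²)) + 71) = -2310/(62/(-9 + (2 + 2*1)) + 71) = -2310/(62/(-9 + (2 + 2)) + 71) = -2310/(62/(-9 + 4) + 71) = -2310/(62/(-5) + 71) = -2310/(62*(-⅕) + 71) = -2310/(-62/5 + 71) = -2310/293/5 = -2310*5/293 = -11550/293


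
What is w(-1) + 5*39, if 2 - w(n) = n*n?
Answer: 196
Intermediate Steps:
w(n) = 2 - n**2 (w(n) = 2 - n*n = 2 - n**2)
w(-1) + 5*39 = (2 - 1*(-1)**2) + 5*39 = (2 - 1*1) + 195 = (2 - 1) + 195 = 1 + 195 = 196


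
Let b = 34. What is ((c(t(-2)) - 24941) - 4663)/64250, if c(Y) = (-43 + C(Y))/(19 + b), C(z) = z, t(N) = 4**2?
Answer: -1569039/3405250 ≈ -0.46077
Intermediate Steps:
t(N) = 16
c(Y) = -43/53 + Y/53 (c(Y) = (-43 + Y)/(19 + 34) = (-43 + Y)/53 = (-43 + Y)*(1/53) = -43/53 + Y/53)
((c(t(-2)) - 24941) - 4663)/64250 = (((-43/53 + (1/53)*16) - 24941) - 4663)/64250 = (((-43/53 + 16/53) - 24941) - 4663)*(1/64250) = ((-27/53 - 24941) - 4663)*(1/64250) = (-1321900/53 - 4663)*(1/64250) = -1569039/53*1/64250 = -1569039/3405250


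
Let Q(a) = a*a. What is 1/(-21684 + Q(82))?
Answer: -1/14960 ≈ -6.6845e-5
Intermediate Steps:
Q(a) = a²
1/(-21684 + Q(82)) = 1/(-21684 + 82²) = 1/(-21684 + 6724) = 1/(-14960) = -1/14960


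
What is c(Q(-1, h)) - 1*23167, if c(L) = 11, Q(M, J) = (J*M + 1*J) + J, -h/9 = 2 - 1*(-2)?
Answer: -23156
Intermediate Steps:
h = -36 (h = -9*(2 - 1*(-2)) = -9*(2 + 2) = -9*4 = -36)
Q(M, J) = 2*J + J*M (Q(M, J) = (J*M + J) + J = (J + J*M) + J = 2*J + J*M)
c(Q(-1, h)) - 1*23167 = 11 - 1*23167 = 11 - 23167 = -23156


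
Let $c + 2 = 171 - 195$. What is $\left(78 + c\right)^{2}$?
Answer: $2704$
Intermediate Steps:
$c = -26$ ($c = -2 + \left(171 - 195\right) = -2 - 24 = -26$)
$\left(78 + c\right)^{2} = \left(78 - 26\right)^{2} = 52^{2} = 2704$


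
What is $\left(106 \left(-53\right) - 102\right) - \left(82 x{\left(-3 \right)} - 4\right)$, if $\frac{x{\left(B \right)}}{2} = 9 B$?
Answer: $-1288$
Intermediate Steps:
$x{\left(B \right)} = 18 B$ ($x{\left(B \right)} = 2 \cdot 9 B = 18 B$)
$\left(106 \left(-53\right) - 102\right) - \left(82 x{\left(-3 \right)} - 4\right) = \left(106 \left(-53\right) - 102\right) - \left(82 \cdot 18 \left(-3\right) - 4\right) = \left(-5618 - 102\right) - \left(82 \left(-54\right) - 4\right) = -5720 - \left(-4428 - 4\right) = -5720 - -4432 = -5720 + 4432 = -1288$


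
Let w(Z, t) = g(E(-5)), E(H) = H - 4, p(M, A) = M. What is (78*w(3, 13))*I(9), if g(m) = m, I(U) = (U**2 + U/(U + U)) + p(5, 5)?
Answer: -60723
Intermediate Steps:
E(H) = -4 + H
I(U) = 11/2 + U**2 (I(U) = (U**2 + U/(U + U)) + 5 = (U**2 + U/((2*U))) + 5 = (U**2 + (1/(2*U))*U) + 5 = (U**2 + 1/2) + 5 = (1/2 + U**2) + 5 = 11/2 + U**2)
w(Z, t) = -9 (w(Z, t) = -4 - 5 = -9)
(78*w(3, 13))*I(9) = (78*(-9))*(11/2 + 9**2) = -702*(11/2 + 81) = -702*173/2 = -60723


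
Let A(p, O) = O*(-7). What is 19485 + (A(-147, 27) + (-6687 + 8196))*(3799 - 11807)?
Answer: -10551075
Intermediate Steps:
A(p, O) = -7*O
19485 + (A(-147, 27) + (-6687 + 8196))*(3799 - 11807) = 19485 + (-7*27 + (-6687 + 8196))*(3799 - 11807) = 19485 + (-189 + 1509)*(-8008) = 19485 + 1320*(-8008) = 19485 - 10570560 = -10551075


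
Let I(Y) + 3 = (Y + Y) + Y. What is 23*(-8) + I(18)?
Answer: -133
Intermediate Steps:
I(Y) = -3 + 3*Y (I(Y) = -3 + ((Y + Y) + Y) = -3 + (2*Y + Y) = -3 + 3*Y)
23*(-8) + I(18) = 23*(-8) + (-3 + 3*18) = -184 + (-3 + 54) = -184 + 51 = -133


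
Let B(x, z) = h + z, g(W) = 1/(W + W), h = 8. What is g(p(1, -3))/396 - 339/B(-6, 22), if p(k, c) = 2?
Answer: -89491/7920 ≈ -11.299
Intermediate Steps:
g(W) = 1/(2*W)
B(x, z) = 8 + z
g(p(1, -3))/396 - 339/B(-6, 22) = ((1/2)/2)/396 - 339/(8 + 22) = ((1/2)*(1/2))*(1/396) - 339/30 = (1/4)*(1/396) - 339*1/30 = 1/1584 - 113/10 = -89491/7920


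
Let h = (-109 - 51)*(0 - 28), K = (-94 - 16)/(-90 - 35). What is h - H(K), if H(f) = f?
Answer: 111978/25 ≈ 4479.1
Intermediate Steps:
K = 22/25 (K = -110/(-125) = -110*(-1/125) = 22/25 ≈ 0.88000)
h = 4480 (h = -160*(-28) = 4480)
h - H(K) = 4480 - 1*22/25 = 4480 - 22/25 = 111978/25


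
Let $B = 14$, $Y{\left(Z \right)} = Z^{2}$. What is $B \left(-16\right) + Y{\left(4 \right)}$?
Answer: $-208$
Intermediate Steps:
$B \left(-16\right) + Y{\left(4 \right)} = 14 \left(-16\right) + 4^{2} = -224 + 16 = -208$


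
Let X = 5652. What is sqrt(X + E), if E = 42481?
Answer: sqrt(48133) ≈ 219.39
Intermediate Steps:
sqrt(X + E) = sqrt(5652 + 42481) = sqrt(48133)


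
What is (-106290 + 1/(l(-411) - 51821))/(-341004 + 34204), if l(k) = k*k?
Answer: 12446558999/35926280000 ≈ 0.34645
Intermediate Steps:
l(k) = k²
(-106290 + 1/(l(-411) - 51821))/(-341004 + 34204) = (-106290 + 1/((-411)² - 51821))/(-341004 + 34204) = (-106290 + 1/(168921 - 51821))/(-306800) = (-106290 + 1/117100)*(-1/306800) = -12446558999/117100*(-1/306800) = 12446558999/35926280000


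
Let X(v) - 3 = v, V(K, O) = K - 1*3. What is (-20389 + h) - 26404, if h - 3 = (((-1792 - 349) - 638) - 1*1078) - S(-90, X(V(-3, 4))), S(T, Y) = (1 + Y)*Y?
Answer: -50653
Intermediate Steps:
V(K, O) = -3 + K (V(K, O) = K - 3 = -3 + K)
X(v) = 3 + v
S(T, Y) = Y*(1 + Y)
h = -3860 (h = 3 + ((((-1792 - 349) - 638) - 1*1078) - (3 + (-3 - 3))*(1 + (3 + (-3 - 3)))) = 3 + (((-2141 - 638) - 1078) - (3 - 6)*(1 + (3 - 6))) = 3 + ((-2779 - 1078) - (-3)*(1 - 3)) = 3 + (-3857 - (-3)*(-2)) = 3 + (-3857 - 1*6) = 3 + (-3857 - 6) = 3 - 3863 = -3860)
(-20389 + h) - 26404 = (-20389 - 3860) - 26404 = -24249 - 26404 = -50653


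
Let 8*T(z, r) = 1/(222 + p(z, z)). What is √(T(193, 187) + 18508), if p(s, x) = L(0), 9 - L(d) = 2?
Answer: √15529248906/916 ≈ 136.04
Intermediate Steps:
L(d) = 7 (L(d) = 9 - 1*2 = 9 - 2 = 7)
p(s, x) = 7
T(z, r) = 1/1832 (T(z, r) = 1/(8*(222 + 7)) = (⅛)/229 = (⅛)*(1/229) = 1/1832)
√(T(193, 187) + 18508) = √(1/1832 + 18508) = √(33906657/1832) = √15529248906/916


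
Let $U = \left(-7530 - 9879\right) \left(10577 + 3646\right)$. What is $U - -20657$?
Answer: $-247587550$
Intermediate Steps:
$U = -247608207$ ($U = \left(-17409\right) 14223 = -247608207$)
$U - -20657 = -247608207 - -20657 = -247608207 + 20657 = -247587550$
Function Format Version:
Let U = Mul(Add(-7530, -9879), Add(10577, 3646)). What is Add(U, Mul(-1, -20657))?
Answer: -247587550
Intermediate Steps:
U = -247608207 (U = Mul(-17409, 14223) = -247608207)
Add(U, Mul(-1, -20657)) = Add(-247608207, Mul(-1, -20657)) = Add(-247608207, 20657) = -247587550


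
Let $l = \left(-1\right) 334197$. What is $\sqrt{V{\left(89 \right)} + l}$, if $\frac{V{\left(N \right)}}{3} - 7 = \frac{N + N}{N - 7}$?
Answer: $\frac{i \sqrt{561738909}}{41} \approx 578.07 i$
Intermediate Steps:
$l = -334197$
$V{\left(N \right)} = 21 + \frac{6 N}{-7 + N}$ ($V{\left(N \right)} = 21 + 3 \frac{N + N}{N - 7} = 21 + 3 \frac{2 N}{-7 + N} = 21 + \frac{6 N}{-7 + N}$)
$\sqrt{V{\left(89 \right)} + l} = \sqrt{\frac{3 \left(-49 + 9 \cdot 89\right)}{-7 + 89} - 334197} = \sqrt{\frac{3 \left(-49 + 801\right)}{82} - 334197} = \sqrt{3 \cdot \frac{1}{82} \cdot 752 - 334197} = \sqrt{\frac{1128}{41} - 334197} = \sqrt{- \frac{13700949}{41}} = \frac{i \sqrt{561738909}}{41}$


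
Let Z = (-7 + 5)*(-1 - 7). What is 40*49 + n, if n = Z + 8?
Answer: 1984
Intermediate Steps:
Z = 16 (Z = -2*(-8) = 16)
n = 24 (n = 16 + 8 = 24)
40*49 + n = 40*49 + 24 = 1960 + 24 = 1984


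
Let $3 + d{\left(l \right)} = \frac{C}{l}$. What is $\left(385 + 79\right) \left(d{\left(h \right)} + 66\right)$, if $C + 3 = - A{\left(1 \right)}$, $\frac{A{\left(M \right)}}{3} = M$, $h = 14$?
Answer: $\frac{203232}{7} \approx 29033.0$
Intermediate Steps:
$A{\left(M \right)} = 3 M$
$C = -6$ ($C = -3 - 3 \cdot 1 = -3 - 3 = -6$)
$d{\left(l \right)} = -3 - \frac{6}{l}$
$\left(385 + 79\right) \left(d{\left(h \right)} + 66\right) = \left(385 + 79\right) \left(\left(-3 - \frac{6}{14}\right) + 66\right) = 464 \left(\left(-3 - \frac{3}{7}\right) + 66\right) = 464 \left(- \frac{24}{7} + 66\right) = 464 \cdot \frac{438}{7} = \frac{203232}{7}$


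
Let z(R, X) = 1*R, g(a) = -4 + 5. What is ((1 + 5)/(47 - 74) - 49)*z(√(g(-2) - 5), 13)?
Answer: -886*I/9 ≈ -98.444*I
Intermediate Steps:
g(a) = 1
z(R, X) = R
((1 + 5)/(47 - 74) - 49)*z(√(g(-2) - 5), 13) = ((1 + 5)/(47 - 74) - 49)*√(1 - 5) = (6/(-27) - 49)*√(-4) = (6*(-1/27) - 49)*(2*I) = (-2/9 - 49)*(2*I) = -886*I/9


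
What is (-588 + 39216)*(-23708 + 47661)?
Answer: 925256484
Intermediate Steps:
(-588 + 39216)*(-23708 + 47661) = 38628*23953 = 925256484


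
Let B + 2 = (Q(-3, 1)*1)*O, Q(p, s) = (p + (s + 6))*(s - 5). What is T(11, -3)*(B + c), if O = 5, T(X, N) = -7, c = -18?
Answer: 700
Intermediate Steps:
Q(p, s) = (-5 + s)*(6 + p + s) (Q(p, s) = (p + (6 + s))*(-5 + s) = (6 + p + s)*(-5 + s) = (-5 + s)*(6 + p + s))
B = -82 (B = -2 + ((-30 + 1 + 1**2 - 5*(-3) - 3*1)*1)*5 = -2 + ((-30 + 1 + 1 + 15 - 3)*1)*5 = -2 - 16*1*5 = -2 - 16*5 = -2 - 80 = -82)
T(11, -3)*(B + c) = -7*(-82 - 18) = -7*(-100) = 700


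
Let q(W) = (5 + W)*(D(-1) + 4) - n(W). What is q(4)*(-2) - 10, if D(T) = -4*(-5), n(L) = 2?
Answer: -438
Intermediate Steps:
D(T) = 20
q(W) = 118 + 24*W (q(W) = (5 + W)*(20 + 4) - 1*2 = (5 + W)*24 - 2 = (120 + 24*W) - 2 = 118 + 24*W)
q(4)*(-2) - 10 = (118 + 24*4)*(-2) - 10 = (118 + 96)*(-2) - 10 = 214*(-2) - 10 = -428 - 10 = -438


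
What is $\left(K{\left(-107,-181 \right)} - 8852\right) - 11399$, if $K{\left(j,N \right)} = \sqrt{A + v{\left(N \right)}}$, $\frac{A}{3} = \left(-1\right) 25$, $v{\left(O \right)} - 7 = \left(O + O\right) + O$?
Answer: $-20251 + i \sqrt{611} \approx -20251.0 + 24.718 i$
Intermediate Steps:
$v{\left(O \right)} = 7 + 3 O$ ($v{\left(O \right)} = 7 + \left(\left(O + O\right) + O\right) = 7 + \left(2 O + O\right) = 7 + 3 O$)
$A = -75$ ($A = 3 \left(\left(-1\right) 25\right) = 3 \left(-25\right) = -75$)
$K{\left(j,N \right)} = \sqrt{-68 + 3 N}$ ($K{\left(j,N \right)} = \sqrt{-75 + \left(7 + 3 N\right)} = \sqrt{-68 + 3 N}$)
$\left(K{\left(-107,-181 \right)} - 8852\right) - 11399 = \left(\sqrt{-68 + 3 \left(-181\right)} - 8852\right) - 11399 = \left(\sqrt{-68 - 543} - 8852\right) - 11399 = \left(\sqrt{-611} - 8852\right) - 11399 = \left(i \sqrt{611} - 8852\right) - 11399 = \left(-8852 + i \sqrt{611}\right) - 11399 = -20251 + i \sqrt{611}$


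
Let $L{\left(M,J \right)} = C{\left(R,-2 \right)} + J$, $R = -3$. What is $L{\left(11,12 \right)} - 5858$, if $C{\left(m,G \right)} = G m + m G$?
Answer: $-5834$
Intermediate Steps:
$C{\left(m,G \right)} = 2 G m$ ($C{\left(m,G \right)} = G m + G m = 2 G m$)
$L{\left(M,J \right)} = 12 + J$ ($L{\left(M,J \right)} = 2 \left(-2\right) \left(-3\right) + J = 12 + J$)
$L{\left(11,12 \right)} - 5858 = \left(12 + 12\right) - 5858 = 24 - 5858 = -5834$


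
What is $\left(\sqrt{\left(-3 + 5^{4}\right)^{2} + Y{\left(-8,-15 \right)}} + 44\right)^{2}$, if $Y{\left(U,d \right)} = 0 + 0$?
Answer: $443556$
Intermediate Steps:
$Y{\left(U,d \right)} = 0$
$\left(\sqrt{\left(-3 + 5^{4}\right)^{2} + Y{\left(-8,-15 \right)}} + 44\right)^{2} = \left(\sqrt{\left(-3 + 5^{4}\right)^{2} + 0} + 44\right)^{2} = \left(\sqrt{\left(-3 + 625\right)^{2} + 0} + 44\right)^{2} = \left(\sqrt{622^{2} + 0} + 44\right)^{2} = \left(\sqrt{386884 + 0} + 44\right)^{2} = \left(\sqrt{386884} + 44\right)^{2} = \left(622 + 44\right)^{2} = 666^{2} = 443556$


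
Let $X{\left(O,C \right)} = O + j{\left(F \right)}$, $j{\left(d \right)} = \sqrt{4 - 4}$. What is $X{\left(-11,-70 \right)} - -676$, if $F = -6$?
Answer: $665$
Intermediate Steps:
$j{\left(d \right)} = 0$ ($j{\left(d \right)} = \sqrt{0} = 0$)
$X{\left(O,C \right)} = O$ ($X{\left(O,C \right)} = O + 0 = O$)
$X{\left(-11,-70 \right)} - -676 = -11 - -676 = -11 + 676 = 665$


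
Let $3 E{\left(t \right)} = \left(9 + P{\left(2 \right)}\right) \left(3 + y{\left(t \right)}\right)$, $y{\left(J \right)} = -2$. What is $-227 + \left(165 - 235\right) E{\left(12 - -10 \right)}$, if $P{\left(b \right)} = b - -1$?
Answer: $-507$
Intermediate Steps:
$P{\left(b \right)} = 1 + b$ ($P{\left(b \right)} = b + 1 = 1 + b$)
$E{\left(t \right)} = 4$ ($E{\left(t \right)} = \frac{\left(9 + \left(1 + 2\right)\right) \left(3 - 2\right)}{3} = \frac{\left(9 + 3\right) 1}{3} = \frac{12 \cdot 1}{3} = \frac{1}{3} \cdot 12 = 4$)
$-227 + \left(165 - 235\right) E{\left(12 - -10 \right)} = -227 + \left(165 - 235\right) 4 = -227 - 280 = -507$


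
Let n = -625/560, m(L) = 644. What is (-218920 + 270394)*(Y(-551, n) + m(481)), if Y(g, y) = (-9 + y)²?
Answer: 240950437425/6272 ≈ 3.8417e+7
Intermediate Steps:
n = -125/112 (n = -625*1/560 = -125/112 ≈ -1.1161)
(-218920 + 270394)*(Y(-551, n) + m(481)) = (-218920 + 270394)*((-9 - 125/112)² + 644) = 51474*((-1133/112)² + 644) = 51474*(1283689/12544 + 644) = 51474*(9362025/12544) = 240950437425/6272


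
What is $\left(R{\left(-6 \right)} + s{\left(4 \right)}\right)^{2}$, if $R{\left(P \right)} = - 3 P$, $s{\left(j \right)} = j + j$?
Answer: $676$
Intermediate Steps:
$s{\left(j \right)} = 2 j$
$\left(R{\left(-6 \right)} + s{\left(4 \right)}\right)^{2} = \left(\left(-3\right) \left(-6\right) + 2 \cdot 4\right)^{2} = \left(18 + 8\right)^{2} = 26^{2} = 676$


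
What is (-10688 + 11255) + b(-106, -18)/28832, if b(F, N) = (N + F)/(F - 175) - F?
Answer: 2296872987/4050896 ≈ 567.00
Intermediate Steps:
b(F, N) = -F + (F + N)/(-175 + F) (b(F, N) = (F + N)/(-175 + F) - F = -F + (F + N)/(-175 + F))
(-10688 + 11255) + b(-106, -18)/28832 = (-10688 + 11255) + ((-18 - 1*(-106)² + 176*(-106))/(-175 - 106))/28832 = 567 + ((-18 - 1*11236 - 18656)/(-281))*(1/28832) = 567 - (-18 - 11236 - 18656)/281*(1/28832) = 567 - 1/281*(-29910)*(1/28832) = 567 + (29910/281)*(1/28832) = 567 + 14955/4050896 = 2296872987/4050896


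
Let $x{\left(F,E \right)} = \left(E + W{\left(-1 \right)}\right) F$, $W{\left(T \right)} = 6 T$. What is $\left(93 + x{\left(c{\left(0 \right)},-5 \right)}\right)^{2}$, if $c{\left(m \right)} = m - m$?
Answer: $8649$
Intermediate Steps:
$c{\left(m \right)} = 0$
$x{\left(F,E \right)} = F \left(-6 + E\right)$ ($x{\left(F,E \right)} = \left(E + 6 \left(-1\right)\right) F = \left(E - 6\right) F = \left(-6 + E\right) F = F \left(-6 + E\right)$)
$\left(93 + x{\left(c{\left(0 \right)},-5 \right)}\right)^{2} = \left(93 + 0 \left(-6 - 5\right)\right)^{2} = \left(93 + 0 \left(-11\right)\right)^{2} = \left(93 + 0\right)^{2} = 93^{2} = 8649$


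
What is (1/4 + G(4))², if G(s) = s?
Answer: 289/16 ≈ 18.063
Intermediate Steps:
(1/4 + G(4))² = (1/4 + 4)² = (¼ + 4)² = (17/4)² = 289/16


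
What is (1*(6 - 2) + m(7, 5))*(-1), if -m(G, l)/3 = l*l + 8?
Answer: 95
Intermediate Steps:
m(G, l) = -24 - 3*l**2 (m(G, l) = -3*(l*l + 8) = -3*(l**2 + 8) = -3*(8 + l**2) = -24 - 3*l**2)
(1*(6 - 2) + m(7, 5))*(-1) = (1*(6 - 2) + (-24 - 3*5**2))*(-1) = (1*4 + (-24 - 3*25))*(-1) = (4 + (-24 - 75))*(-1) = (4 - 99)*(-1) = -95*(-1) = 95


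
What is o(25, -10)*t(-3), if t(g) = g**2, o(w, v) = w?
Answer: 225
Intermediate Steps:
o(25, -10)*t(-3) = 25*(-3)**2 = 25*9 = 225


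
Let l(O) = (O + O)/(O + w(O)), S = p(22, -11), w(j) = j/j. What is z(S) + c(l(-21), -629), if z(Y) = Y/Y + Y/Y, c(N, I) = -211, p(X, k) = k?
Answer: -209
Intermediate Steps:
w(j) = 1
S = -11
l(O) = 2*O/(1 + O) (l(O) = (O + O)/(O + 1) = (2*O)/(1 + O) = 2*O/(1 + O))
z(Y) = 2 (z(Y) = 1 + 1 = 2)
z(S) + c(l(-21), -629) = 2 - 211 = -209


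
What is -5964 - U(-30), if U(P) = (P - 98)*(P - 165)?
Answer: -30924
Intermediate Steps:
U(P) = (-165 + P)*(-98 + P) (U(P) = (-98 + P)*(-165 + P) = (-165 + P)*(-98 + P))
-5964 - U(-30) = -5964 - (16170 + (-30)² - 263*(-30)) = -5964 - (16170 + 900 + 7890) = -5964 - 1*24960 = -5964 - 24960 = -30924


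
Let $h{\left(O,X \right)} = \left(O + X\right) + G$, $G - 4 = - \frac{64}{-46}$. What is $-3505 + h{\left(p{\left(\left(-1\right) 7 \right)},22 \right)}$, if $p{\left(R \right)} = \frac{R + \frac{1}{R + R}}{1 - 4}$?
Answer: $- \frac{1119031}{322} \approx -3475.3$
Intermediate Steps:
$G = \frac{124}{23}$ ($G = 4 - \frac{64}{-46} = 4 - - \frac{32}{23} = 4 + \frac{32}{23} = \frac{124}{23} \approx 5.3913$)
$p{\left(R \right)} = - \frac{R}{3} - \frac{1}{6 R}$ ($p{\left(R \right)} = \frac{R + \frac{1}{2 R}}{-3} = \left(R + \frac{1}{2 R}\right) \left(- \frac{1}{3}\right) = - \frac{R}{3} - \frac{1}{6 R}$)
$h{\left(O,X \right)} = \frac{124}{23} + O + X$ ($h{\left(O,X \right)} = \left(O + X\right) + \frac{124}{23} = \frac{124}{23} + O + X$)
$-3505 + h{\left(p{\left(\left(-1\right) 7 \right)},22 \right)} = -3505 + \left(\frac{124}{23} - \left(- \frac{1}{42} + \frac{1}{3} \left(-1\right) 7\right) + 22\right) = -3505 + \left(\frac{124}{23} - \left(- \frac{7}{3} + \frac{1}{6 \left(-7\right)}\right) + 22\right) = -3505 + \left(\frac{124}{23} + \left(\frac{7}{3} - - \frac{1}{42}\right) + 22\right) = -3505 + \left(\frac{124}{23} + \left(\frac{7}{3} + \frac{1}{42}\right) + 22\right) = -3505 + \left(\frac{124}{23} + \frac{33}{14} + 22\right) = -3505 + \frac{9579}{322} = - \frac{1119031}{322}$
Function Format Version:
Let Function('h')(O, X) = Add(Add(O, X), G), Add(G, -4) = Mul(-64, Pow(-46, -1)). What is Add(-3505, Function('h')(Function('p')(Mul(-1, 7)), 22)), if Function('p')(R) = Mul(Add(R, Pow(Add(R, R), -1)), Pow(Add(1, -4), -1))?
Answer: Rational(-1119031, 322) ≈ -3475.3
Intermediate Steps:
G = Rational(124, 23) (G = Add(4, Mul(-64, Pow(-46, -1))) = Add(4, Mul(-64, Rational(-1, 46))) = Add(4, Rational(32, 23)) = Rational(124, 23) ≈ 5.3913)
Function('p')(R) = Add(Mul(Rational(-1, 3), R), Mul(Rational(-1, 6), Pow(R, -1))) (Function('p')(R) = Mul(Add(R, Pow(Mul(2, R), -1)), Pow(-3, -1)) = Mul(Add(R, Mul(Rational(1, 2), Pow(R, -1))), Rational(-1, 3)) = Add(Mul(Rational(-1, 3), R), Mul(Rational(-1, 6), Pow(R, -1))))
Function('h')(O, X) = Add(Rational(124, 23), O, X) (Function('h')(O, X) = Add(Add(O, X), Rational(124, 23)) = Add(Rational(124, 23), O, X))
Add(-3505, Function('h')(Function('p')(Mul(-1, 7)), 22)) = Add(-3505, Add(Rational(124, 23), Add(Mul(Rational(-1, 3), Mul(-1, 7)), Mul(Rational(-1, 6), Pow(Mul(-1, 7), -1))), 22)) = Add(-3505, Add(Rational(124, 23), Add(Mul(Rational(-1, 3), -7), Mul(Rational(-1, 6), Pow(-7, -1))), 22)) = Add(-3505, Add(Rational(124, 23), Add(Rational(7, 3), Mul(Rational(-1, 6), Rational(-1, 7))), 22)) = Add(-3505, Add(Rational(124, 23), Add(Rational(7, 3), Rational(1, 42)), 22)) = Add(-3505, Add(Rational(124, 23), Rational(33, 14), 22)) = Add(-3505, Rational(9579, 322)) = Rational(-1119031, 322)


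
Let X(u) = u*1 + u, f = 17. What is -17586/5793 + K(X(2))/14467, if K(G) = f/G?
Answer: -19952317/6573124 ≈ -3.0354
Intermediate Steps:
X(u) = 2*u (X(u) = u + u = 2*u)
K(G) = 17/G
-17586/5793 + K(X(2))/14467 = -17586/5793 + (17/((2*2)))/14467 = -17586*1/5793 + (17/4)*(1/14467) = -5862/1931 + (17*(¼))*(1/14467) = -5862/1931 + (17/4)*(1/14467) = -5862/1931 + 1/3404 = -19952317/6573124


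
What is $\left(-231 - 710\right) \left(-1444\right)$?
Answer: $1358804$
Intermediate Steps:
$\left(-231 - 710\right) \left(-1444\right) = \left(-941\right) \left(-1444\right) = 1358804$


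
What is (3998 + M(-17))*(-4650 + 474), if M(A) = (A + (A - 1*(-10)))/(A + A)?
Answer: -283876128/17 ≈ -1.6699e+7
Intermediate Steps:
M(A) = (10 + 2*A)/(2*A) (M(A) = (A + (A + 10))/((2*A)) = (A + (10 + A))*(1/(2*A)) = (10 + 2*A)*(1/(2*A)) = (10 + 2*A)/(2*A))
(3998 + M(-17))*(-4650 + 474) = (3998 + (5 - 17)/(-17))*(-4650 + 474) = (3998 - 1/17*(-12))*(-4176) = (3998 + 12/17)*(-4176) = (67978/17)*(-4176) = -283876128/17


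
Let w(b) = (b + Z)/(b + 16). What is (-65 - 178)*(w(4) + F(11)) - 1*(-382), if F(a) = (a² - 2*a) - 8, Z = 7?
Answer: -437293/20 ≈ -21865.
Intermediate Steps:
F(a) = -8 + a² - 2*a
w(b) = (7 + b)/(16 + b) (w(b) = (b + 7)/(b + 16) = (7 + b)/(16 + b))
(-65 - 178)*(w(4) + F(11)) - 1*(-382) = (-65 - 178)*((7 + 4)/(16 + 4) + (-8 + 11² - 2*11)) - 1*(-382) = -243*(11/20 + (-8 + 121 - 22)) + 382 = -243*((1/20)*11 + 91) + 382 = -243*(11/20 + 91) + 382 = -243*1831/20 + 382 = -444933/20 + 382 = -437293/20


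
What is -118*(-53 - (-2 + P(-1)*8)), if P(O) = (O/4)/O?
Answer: 6254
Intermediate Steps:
P(O) = 1/4 (P(O) = (O*(1/4))/O = (O/4)/O = 1/4)
-118*(-53 - (-2 + P(-1)*8)) = -118*(-53 - (-2 + (1/4)*8)) = -118*(-53 - (-2 + 2)) = -118*(-53 - 1*0) = -118*(-53 + 0) = -118*(-53) = 6254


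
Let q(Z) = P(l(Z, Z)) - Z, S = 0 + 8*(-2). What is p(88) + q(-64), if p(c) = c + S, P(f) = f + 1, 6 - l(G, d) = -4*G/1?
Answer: -113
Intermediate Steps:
l(G, d) = 6 + 4*G (l(G, d) = 6 - (-4*G)/1 = 6 - (-4*G) = 6 - (-4)*G = 6 + 4*G)
P(f) = 1 + f
S = -16 (S = 0 - 16 = -16)
q(Z) = 7 + 3*Z (q(Z) = (1 + (6 + 4*Z)) - Z = (7 + 4*Z) - Z = 7 + 3*Z)
p(c) = -16 + c (p(c) = c - 16 = -16 + c)
p(88) + q(-64) = (-16 + 88) + (7 + 3*(-64)) = 72 + (7 - 192) = 72 - 185 = -113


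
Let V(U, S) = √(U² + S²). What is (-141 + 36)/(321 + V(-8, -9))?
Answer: -33705/102896 + 105*√145/102896 ≈ -0.31528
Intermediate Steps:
V(U, S) = √(S² + U²)
(-141 + 36)/(321 + V(-8, -9)) = (-141 + 36)/(321 + √((-9)² + (-8)²)) = -105/(321 + √(81 + 64)) = -105/(321 + √145)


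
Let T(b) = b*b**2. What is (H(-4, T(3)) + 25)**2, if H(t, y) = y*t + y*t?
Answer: 36481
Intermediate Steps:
T(b) = b**3
H(t, y) = 2*t*y (H(t, y) = t*y + t*y = 2*t*y)
(H(-4, T(3)) + 25)**2 = (2*(-4)*3**3 + 25)**2 = (2*(-4)*27 + 25)**2 = (-216 + 25)**2 = (-191)**2 = 36481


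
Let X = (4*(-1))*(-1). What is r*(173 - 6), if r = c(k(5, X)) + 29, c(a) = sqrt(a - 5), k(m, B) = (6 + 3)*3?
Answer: 4843 + 167*sqrt(22) ≈ 5626.3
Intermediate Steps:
X = 4 (X = -4*(-1) = 4)
k(m, B) = 27 (k(m, B) = 9*3 = 27)
c(a) = sqrt(-5 + a)
r = 29 + sqrt(22) (r = sqrt(-5 + 27) + 29 = sqrt(22) + 29 = 29 + sqrt(22) ≈ 33.690)
r*(173 - 6) = (29 + sqrt(22))*(173 - 6) = (29 + sqrt(22))*167 = 4843 + 167*sqrt(22)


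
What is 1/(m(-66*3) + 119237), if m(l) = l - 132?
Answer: 1/118907 ≈ 8.4099e-6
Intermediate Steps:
m(l) = -132 + l
1/(m(-66*3) + 119237) = 1/((-132 - 66*3) + 119237) = 1/((-132 - 198) + 119237) = 1/(-330 + 119237) = 1/118907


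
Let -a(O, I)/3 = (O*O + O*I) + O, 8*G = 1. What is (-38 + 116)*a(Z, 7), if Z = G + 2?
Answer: -161109/32 ≈ -5034.7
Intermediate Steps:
G = 1/8 (G = (1/8)*1 = 1/8 ≈ 0.12500)
Z = 17/8 (Z = 1/8 + 2 = 17/8 ≈ 2.1250)
a(O, I) = -3*O - 3*O**2 - 3*I*O (a(O, I) = -3*((O*O + O*I) + O) = -3*((O**2 + I*O) + O) = -3*(O + O**2 + I*O) = -3*O - 3*O**2 - 3*I*O)
(-38 + 116)*a(Z, 7) = (-38 + 116)*(-3*17/8*(1 + 7 + 17/8)) = 78*(-3*17/8*81/8) = 78*(-4131/64) = -161109/32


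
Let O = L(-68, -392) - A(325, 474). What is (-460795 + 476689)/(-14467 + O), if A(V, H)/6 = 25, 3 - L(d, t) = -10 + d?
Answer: -7947/7268 ≈ -1.0934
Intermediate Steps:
L(d, t) = 13 - d (L(d, t) = 3 - (-10 + d) = 3 + (10 - d) = 13 - d)
A(V, H) = 150 (A(V, H) = 6*25 = 150)
O = -69 (O = (13 - 1*(-68)) - 1*150 = (13 + 68) - 150 = 81 - 150 = -69)
(-460795 + 476689)/(-14467 + O) = (-460795 + 476689)/(-14467 - 69) = 15894/(-14536) = 15894*(-1/14536) = -7947/7268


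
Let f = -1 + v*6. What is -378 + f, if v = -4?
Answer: -403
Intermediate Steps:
f = -25 (f = -1 - 4*6 = -1 - 24 = -25)
-378 + f = -378 - 25 = -403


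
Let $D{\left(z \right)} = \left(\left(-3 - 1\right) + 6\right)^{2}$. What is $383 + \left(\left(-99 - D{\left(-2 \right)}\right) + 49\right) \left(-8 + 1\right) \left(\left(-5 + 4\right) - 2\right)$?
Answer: $-751$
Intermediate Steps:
$D{\left(z \right)} = 4$ ($D{\left(z \right)} = \left(-4 + 6\right)^{2} = 2^{2} = 4$)
$383 + \left(\left(-99 - D{\left(-2 \right)}\right) + 49\right) \left(-8 + 1\right) \left(\left(-5 + 4\right) - 2\right) = 383 + \left(\left(-99 - 4\right) + 49\right) \left(-8 + 1\right) \left(\left(-5 + 4\right) - 2\right) = 383 + \left(\left(-99 - 4\right) + 49\right) \left(- 7 \left(-1 - 2\right)\right) = 383 + \left(-103 + 49\right) \left(\left(-7\right) \left(-3\right)\right) = 383 - 1134 = -751$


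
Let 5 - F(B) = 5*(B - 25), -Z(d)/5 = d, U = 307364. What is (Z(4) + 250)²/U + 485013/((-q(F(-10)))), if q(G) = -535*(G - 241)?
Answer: -36837286058/2507706035 ≈ -14.690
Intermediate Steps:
Z(d) = -5*d
F(B) = 130 - 5*B (F(B) = 5 - 5*(B - 25) = 5 - 5*(-25 + B) = 5 - (-125 + 5*B) = 5 + (125 - 5*B) = 130 - 5*B)
q(G) = 128935 - 535*G (q(G) = -535*(-241 + G) = 128935 - 535*G)
(Z(4) + 250)²/U + 485013/((-q(F(-10)))) = (-5*4 + 250)²/307364 + 485013/((-(128935 - 535*(130 - 5*(-10))))) = (-20 + 250)²*(1/307364) + 485013/((-(128935 - 535*(130 + 50)))) = 230²*(1/307364) + 485013/((-(128935 - 535*180))) = 52900*(1/307364) + 485013/((-(128935 - 96300))) = 13225/76841 + 485013/((-1*32635)) = 13225/76841 + 485013/(-32635) = 13225/76841 + 485013*(-1/32635) = 13225/76841 - 485013/32635 = -36837286058/2507706035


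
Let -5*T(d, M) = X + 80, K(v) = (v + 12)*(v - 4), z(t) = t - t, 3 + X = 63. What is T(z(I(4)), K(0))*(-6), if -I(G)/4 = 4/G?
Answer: 168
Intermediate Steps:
I(G) = -16/G
X = 60 (X = -3 + 63 = 60)
z(t) = 0
K(v) = (-4 + v)*(12 + v) (K(v) = (12 + v)*(-4 + v) = (-4 + v)*(12 + v))
T(d, M) = -28 (T(d, M) = -(60 + 80)/5 = -⅕*140 = -28)
T(z(I(4)), K(0))*(-6) = -28*(-6) = 168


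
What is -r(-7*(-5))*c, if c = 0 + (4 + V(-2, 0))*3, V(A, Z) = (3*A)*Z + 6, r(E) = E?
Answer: -1050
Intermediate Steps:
V(A, Z) = 6 + 3*A*Z (V(A, Z) = 3*A*Z + 6 = 6 + 3*A*Z)
c = 30 (c = 0 + (4 + (6 + 3*(-2)*0))*3 = 0 + (4 + (6 + 0))*3 = 0 + (4 + 6)*3 = 0 + 10*3 = 0 + 30 = 30)
-r(-7*(-5))*c = -(-7*(-5))*30 = -35*30 = -1*1050 = -1050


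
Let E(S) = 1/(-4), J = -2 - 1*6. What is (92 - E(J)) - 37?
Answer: 221/4 ≈ 55.250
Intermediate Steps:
J = -8 (J = -2 - 6 = -8)
E(S) = -¼
(92 - E(J)) - 37 = (92 - 1*(-¼)) - 37 = (92 + ¼) - 37 = 369/4 - 37 = 221/4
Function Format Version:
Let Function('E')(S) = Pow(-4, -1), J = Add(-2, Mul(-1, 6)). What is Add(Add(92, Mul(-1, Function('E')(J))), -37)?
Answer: Rational(221, 4) ≈ 55.250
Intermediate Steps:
J = -8 (J = Add(-2, -6) = -8)
Function('E')(S) = Rational(-1, 4)
Add(Add(92, Mul(-1, Function('E')(J))), -37) = Add(Add(92, Mul(-1, Rational(-1, 4))), -37) = Add(Add(92, Rational(1, 4)), -37) = Add(Rational(369, 4), -37) = Rational(221, 4)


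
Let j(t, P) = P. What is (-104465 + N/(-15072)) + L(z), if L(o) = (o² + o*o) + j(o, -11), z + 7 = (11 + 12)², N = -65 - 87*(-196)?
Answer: 6639078437/15072 ≈ 4.4049e+5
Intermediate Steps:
N = 16987 (N = -65 + 17052 = 16987)
z = 522 (z = -7 + (11 + 12)² = -7 + 23² = -7 + 529 = 522)
L(o) = -11 + 2*o² (L(o) = (o² + o*o) - 11 = (o² + o²) - 11 = 2*o² - 11 = -11 + 2*o²)
(-104465 + N/(-15072)) + L(z) = (-104465 + 16987/(-15072)) + (-11 + 2*522²) = (-104465 + 16987*(-1/15072)) + (-11 + 2*272484) = (-104465 - 16987/15072) + (-11 + 544968) = -1574513467/15072 + 544957 = 6639078437/15072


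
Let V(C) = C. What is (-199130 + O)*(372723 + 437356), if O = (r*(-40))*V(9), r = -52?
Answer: -146146352390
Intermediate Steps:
O = 18720 (O = -52*(-40)*9 = 2080*9 = 18720)
(-199130 + O)*(372723 + 437356) = (-199130 + 18720)*(372723 + 437356) = -180410*810079 = -146146352390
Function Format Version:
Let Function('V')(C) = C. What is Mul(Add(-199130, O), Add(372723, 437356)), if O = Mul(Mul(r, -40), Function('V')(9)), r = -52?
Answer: -146146352390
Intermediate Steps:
O = 18720 (O = Mul(Mul(-52, -40), 9) = Mul(2080, 9) = 18720)
Mul(Add(-199130, O), Add(372723, 437356)) = Mul(Add(-199130, 18720), Add(372723, 437356)) = Mul(-180410, 810079) = -146146352390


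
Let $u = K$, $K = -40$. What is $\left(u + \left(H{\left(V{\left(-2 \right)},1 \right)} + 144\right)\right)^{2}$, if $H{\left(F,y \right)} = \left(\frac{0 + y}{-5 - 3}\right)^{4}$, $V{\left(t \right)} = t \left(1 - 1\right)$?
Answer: $\frac{181463220225}{16777216} \approx 10816.0$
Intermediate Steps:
$u = -40$
$V{\left(t \right)} = 0$ ($V{\left(t \right)} = t 0 = 0$)
$H{\left(F,y \right)} = \frac{y^{4}}{4096}$ ($H{\left(F,y \right)} = \left(\frac{y}{-8}\right)^{4} = \left(y \left(- \frac{1}{8}\right)\right)^{4} = \left(- \frac{y}{8}\right)^{4} = \frac{y^{4}}{4096}$)
$\left(u + \left(H{\left(V{\left(-2 \right)},1 \right)} + 144\right)\right)^{2} = \left(-40 + \left(\frac{1^{4}}{4096} + 144\right)\right)^{2} = \left(-40 + \left(\frac{1}{4096} \cdot 1 + 144\right)\right)^{2} = \left(-40 + \left(\frac{1}{4096} + 144\right)\right)^{2} = \left(-40 + \frac{589825}{4096}\right)^{2} = \left(\frac{425985}{4096}\right)^{2} = \frac{181463220225}{16777216}$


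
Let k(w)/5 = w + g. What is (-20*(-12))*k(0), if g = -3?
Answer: -3600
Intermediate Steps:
k(w) = -15 + 5*w (k(w) = 5*(w - 3) = 5*(-3 + w) = -15 + 5*w)
(-20*(-12))*k(0) = (-20*(-12))*(-15 + 5*0) = 240*(-15 + 0) = 240*(-15) = -3600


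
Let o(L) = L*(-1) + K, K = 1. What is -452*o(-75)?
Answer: -34352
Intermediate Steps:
o(L) = 1 - L (o(L) = L*(-1) + 1 = -L + 1 = 1 - L)
-452*o(-75) = -452*(1 - 1*(-75)) = -452*(1 + 75) = -452*76 = -34352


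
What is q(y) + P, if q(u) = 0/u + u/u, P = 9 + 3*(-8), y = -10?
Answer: -14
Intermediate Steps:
P = -15 (P = 9 - 24 = -15)
q(u) = 1 (q(u) = 0 + 1 = 1)
q(y) + P = 1 - 15 = -14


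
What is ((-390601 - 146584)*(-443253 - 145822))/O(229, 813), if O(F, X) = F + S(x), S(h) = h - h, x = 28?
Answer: 316442253875/229 ≈ 1.3818e+9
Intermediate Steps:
S(h) = 0
O(F, X) = F (O(F, X) = F + 0 = F)
((-390601 - 146584)*(-443253 - 145822))/O(229, 813) = ((-390601 - 146584)*(-443253 - 145822))/229 = -537185*(-589075)*(1/229) = 316442253875*(1/229) = 316442253875/229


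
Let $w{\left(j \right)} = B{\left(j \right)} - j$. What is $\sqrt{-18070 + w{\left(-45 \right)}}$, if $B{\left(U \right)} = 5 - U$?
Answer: $5 i \sqrt{719} \approx 134.07 i$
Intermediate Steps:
$w{\left(j \right)} = 5 - 2 j$ ($w{\left(j \right)} = \left(5 - j\right) - j = 5 - 2 j$)
$\sqrt{-18070 + w{\left(-45 \right)}} = \sqrt{-18070 + \left(5 - -90\right)} = \sqrt{-18070 + \left(5 + 90\right)} = \sqrt{-18070 + 95} = \sqrt{-17975} = 5 i \sqrt{719}$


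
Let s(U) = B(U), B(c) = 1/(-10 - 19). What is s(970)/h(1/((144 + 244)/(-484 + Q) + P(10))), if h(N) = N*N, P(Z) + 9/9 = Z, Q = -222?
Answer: -8898289/3613661 ≈ -2.4624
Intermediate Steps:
B(c) = -1/29 (B(c) = 1/(-29) = -1/29)
P(Z) = -1 + Z
h(N) = N²
s(U) = -1/29
s(970)/h(1/((144 + 244)/(-484 + Q) + P(10))) = -((144 + 244)/(-484 - 222) + (-1 + 10))²/29 = -(388/(-706) + 9)²/29 = -(388*(-1/706) + 9)²/29 = -(-194/353 + 9)²/29 = -1/(29*((1/(2983/353))²)) = -1/(29*((353/2983)²)) = -1/(29*124609/8898289) = -1/29*8898289/124609 = -8898289/3613661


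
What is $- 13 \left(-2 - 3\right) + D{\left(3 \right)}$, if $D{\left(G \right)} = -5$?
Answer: $60$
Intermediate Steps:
$- 13 \left(-2 - 3\right) + D{\left(3 \right)} = - 13 \left(-2 - 3\right) - 5 = \left(-13\right) \left(-5\right) - 5 = 65 - 5 = 60$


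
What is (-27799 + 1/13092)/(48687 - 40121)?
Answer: -363944507/112146072 ≈ -3.2453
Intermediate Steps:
(-27799 + 1/13092)/(48687 - 40121) = (-27799 + 1/13092)/8566 = -363944507/13092*1/8566 = -363944507/112146072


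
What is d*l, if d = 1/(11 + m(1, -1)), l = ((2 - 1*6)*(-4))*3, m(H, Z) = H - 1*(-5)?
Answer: 48/17 ≈ 2.8235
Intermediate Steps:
m(H, Z) = 5 + H (m(H, Z) = H + 5 = 5 + H)
l = 48 (l = ((2 - 6)*(-4))*3 = -4*(-4)*3 = 16*3 = 48)
d = 1/17 (d = 1/(11 + (5 + 1)) = 1/(11 + 6) = 1/17 ≈ 0.058824)
d*l = (1/17)*48 = 48/17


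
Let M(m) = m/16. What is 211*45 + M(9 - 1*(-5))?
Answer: 75967/8 ≈ 9495.9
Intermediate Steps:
M(m) = m/16 (M(m) = m*(1/16) = m/16)
211*45 + M(9 - 1*(-5)) = 211*45 + (9 - 1*(-5))/16 = 9495 + (9 + 5)/16 = 9495 + (1/16)*14 = 9495 + 7/8 = 75967/8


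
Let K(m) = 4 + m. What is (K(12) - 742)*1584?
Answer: -1149984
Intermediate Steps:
(K(12) - 742)*1584 = ((4 + 12) - 742)*1584 = (16 - 742)*1584 = -726*1584 = -1149984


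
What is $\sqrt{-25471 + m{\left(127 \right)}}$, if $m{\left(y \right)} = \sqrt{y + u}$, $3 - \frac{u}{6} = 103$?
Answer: $\sqrt{-25471 + i \sqrt{473}} \approx 0.0681 + 159.6 i$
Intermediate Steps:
$u = -600$ ($u = 18 - 618 = -600$)
$m{\left(y \right)} = \sqrt{-600 + y}$ ($m{\left(y \right)} = \sqrt{y - 600} = \sqrt{-600 + y}$)
$\sqrt{-25471 + m{\left(127 \right)}} = \sqrt{-25471 + \sqrt{-600 + 127}} = \sqrt{-25471 + \sqrt{-473}} = \sqrt{-25471 + i \sqrt{473}}$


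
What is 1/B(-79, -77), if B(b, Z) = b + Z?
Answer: -1/156 ≈ -0.0064103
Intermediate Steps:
B(b, Z) = Z + b
1/B(-79, -77) = 1/(-77 - 79) = 1/(-156) = -1/156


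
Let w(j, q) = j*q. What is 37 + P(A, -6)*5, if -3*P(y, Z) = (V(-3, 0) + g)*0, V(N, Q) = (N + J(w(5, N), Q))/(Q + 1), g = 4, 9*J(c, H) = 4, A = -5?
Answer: 37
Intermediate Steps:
J(c, H) = 4/9 (J(c, H) = (1/9)*4 = 4/9)
V(N, Q) = (4/9 + N)/(1 + Q) (V(N, Q) = (N + 4/9)/(Q + 1) = (4/9 + N)/(1 + Q))
P(y, Z) = 0 (P(y, Z) = -((4/9 - 3)/(1 + 0) + 4)*0/3 = -(-23/9/1 + 4)*0/3 = -(1*(-23/9) + 4)*0/3 = -(-23/9 + 4)*0/3 = -13*0/27 = -1/3*0 = 0)
37 + P(A, -6)*5 = 37 + 0*5 = 37 + 0 = 37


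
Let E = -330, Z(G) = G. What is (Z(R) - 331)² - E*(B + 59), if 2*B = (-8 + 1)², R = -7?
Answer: 141799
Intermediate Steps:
B = 49/2 (B = (-8 + 1)²/2 = (½)*(-7)² = (½)*49 = 49/2 ≈ 24.500)
(Z(R) - 331)² - E*(B + 59) = (-7 - 331)² - (-330)*(49/2 + 59) = (-338)² - (-330)*167/2 = 114244 - 1*(-27555) = 114244 + 27555 = 141799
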